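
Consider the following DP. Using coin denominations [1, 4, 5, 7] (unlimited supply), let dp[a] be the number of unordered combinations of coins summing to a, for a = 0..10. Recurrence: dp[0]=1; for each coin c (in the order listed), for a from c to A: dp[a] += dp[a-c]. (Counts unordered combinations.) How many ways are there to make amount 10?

after  coin     0     1     2     3     4     5     6     7     8     9    10
          1     1     1     1     1     1     1     1     1     1     1     1
          4     1     1     1     1     2     2     2     2     3     3     3
          5     1     1     1     1     2     3     3     3     4     5     6
          7     1     1     1     1     2     3     3     4     5     6     7

7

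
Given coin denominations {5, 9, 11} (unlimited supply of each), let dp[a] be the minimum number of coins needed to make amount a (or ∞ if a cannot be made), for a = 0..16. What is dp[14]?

2

 a  0  1  2  3  4  5  6  7  8  9 10 11 12 13 14 15 16
dp  0  -  -  -  -  1  -  -  -  1  2  1  -  -  2  3  2
(- denotes ∞ / unreachable)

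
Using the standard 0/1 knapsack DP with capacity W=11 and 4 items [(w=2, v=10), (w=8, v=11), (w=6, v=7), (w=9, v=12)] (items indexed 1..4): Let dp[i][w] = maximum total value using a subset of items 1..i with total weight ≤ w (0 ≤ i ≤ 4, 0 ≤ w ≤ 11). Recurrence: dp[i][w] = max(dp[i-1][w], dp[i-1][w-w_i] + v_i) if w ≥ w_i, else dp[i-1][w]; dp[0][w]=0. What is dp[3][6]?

i\w   0   1   2   3   4   5   6   7   8   9  10  11
  0   0   0   0   0   0   0   0   0   0   0   0   0
  1   0   0  10  10  10  10  10  10  10  10  10  10
  2   0   0  10  10  10  10  10  10  11  11  21  21
  3   0   0  10  10  10  10  10  10  17  17  21  21
  4   0   0  10  10  10  10  10  10  17  17  21  22

10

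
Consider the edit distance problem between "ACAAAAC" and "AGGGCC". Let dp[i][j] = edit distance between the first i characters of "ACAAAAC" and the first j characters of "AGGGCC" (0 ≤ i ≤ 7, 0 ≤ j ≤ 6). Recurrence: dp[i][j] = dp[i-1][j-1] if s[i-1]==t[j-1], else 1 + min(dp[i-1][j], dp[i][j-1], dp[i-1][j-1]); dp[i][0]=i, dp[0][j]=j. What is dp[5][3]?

   ''  A  G  G  G  C  C
''  0  1  2  3  4  5  6
 A  1  0  1  2  3  4  5
 C  2  1  1  2  3  3  4
 A  3  2  2  2  3  4  4
 A  4  3  3  3  3  4  5
 A  5  4  4  4  4  4  5
 A  6  5  5  5  5  5  5
 C  7  6  6  6  6  5  5

4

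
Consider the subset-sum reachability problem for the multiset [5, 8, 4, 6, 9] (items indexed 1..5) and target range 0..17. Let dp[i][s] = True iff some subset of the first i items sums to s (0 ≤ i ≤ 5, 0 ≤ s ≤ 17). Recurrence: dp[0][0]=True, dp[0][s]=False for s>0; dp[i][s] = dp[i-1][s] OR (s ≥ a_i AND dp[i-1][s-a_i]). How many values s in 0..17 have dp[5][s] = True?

13

i\s   0   1   2   3   4   5   6   7   8   9  10  11  12  13  14  15  16  17
  0   T   F   F   F   F   F   F   F   F   F   F   F   F   F   F   F   F   F
  1   T   F   F   F   F   T   F   F   F   F   F   F   F   F   F   F   F   F
  2   T   F   F   F   F   T   F   F   T   F   F   F   F   T   F   F   F   F
  3   T   F   F   F   T   T   F   F   T   T   F   F   T   T   F   F   F   T
  4   T   F   F   F   T   T   T   F   T   T   T   T   T   T   T   T   F   T
  5   T   F   F   F   T   T   T   F   T   T   T   T   T   T   T   T   F   T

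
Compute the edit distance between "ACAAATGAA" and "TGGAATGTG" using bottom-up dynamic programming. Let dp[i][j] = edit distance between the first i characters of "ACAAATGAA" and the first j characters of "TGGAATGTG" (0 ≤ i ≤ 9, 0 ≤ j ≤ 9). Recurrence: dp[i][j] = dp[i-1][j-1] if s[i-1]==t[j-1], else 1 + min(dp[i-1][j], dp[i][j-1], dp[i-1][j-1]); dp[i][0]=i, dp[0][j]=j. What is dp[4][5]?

3

   ''  T  G  G  A  A  T  G  T  G
''  0  1  2  3  4  5  6  7  8  9
 A  1  1  2  3  3  4  5  6  7  8
 C  2  2  2  3  4  4  5  6  7  8
 A  3  3  3  3  3  4  5  6  7  8
 A  4  4  4  4  3  3  4  5  6  7
 A  5  5  5  5  4  3  4  5  6  7
 T  6  5  6  6  5  4  3  4  5  6
 G  7  6  5  6  6  5  4  3  4  5
 A  8  7  6  6  6  6  5  4  4  5
 A  9  8  7  7  6  6  6  5  5  5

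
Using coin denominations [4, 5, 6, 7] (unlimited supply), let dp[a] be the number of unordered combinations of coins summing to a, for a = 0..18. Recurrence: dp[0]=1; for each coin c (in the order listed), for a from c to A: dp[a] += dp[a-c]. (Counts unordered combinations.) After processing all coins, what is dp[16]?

after  coin     0     1     2     3     4     5     6     7     8     9    10    11    12    13    14    15    16    17    18
          4     1     0     0     0     1     0     0     0     1     0     0     0     1     0     0     0     1     0     0
          5     1     0     0     0     1     1     0     0     1     1     1     0     1     1     1     1     1     1     1
          6     1     0     0     0     1     1     1     0     1     1     2     1     2     1     2     2     3     2     3
          7     1     0     0     0     1     1     1     1     1     1     2     2     3     2     3     3     4     4     5

4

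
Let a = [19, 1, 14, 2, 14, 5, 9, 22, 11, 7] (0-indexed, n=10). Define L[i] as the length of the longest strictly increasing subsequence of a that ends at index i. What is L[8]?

5

   i    0    1    2    3    4    5    6    7    8    9
a[i]   19    1   14    2   14    5    9   22   11    7
L[i]    1    1    2    2    3    3    4    5    5    4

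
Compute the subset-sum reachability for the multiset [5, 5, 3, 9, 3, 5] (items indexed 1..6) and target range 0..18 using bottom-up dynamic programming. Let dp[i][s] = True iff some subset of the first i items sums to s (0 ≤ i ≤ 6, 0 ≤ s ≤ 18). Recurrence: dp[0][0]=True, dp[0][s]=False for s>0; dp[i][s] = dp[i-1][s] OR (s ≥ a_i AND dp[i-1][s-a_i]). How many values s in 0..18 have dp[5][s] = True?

14

i\s   0   1   2   3   4   5   6   7   8   9  10  11  12  13  14  15  16  17  18
  0   T   F   F   F   F   F   F   F   F   F   F   F   F   F   F   F   F   F   F
  1   T   F   F   F   F   T   F   F   F   F   F   F   F   F   F   F   F   F   F
  2   T   F   F   F   F   T   F   F   F   F   T   F   F   F   F   F   F   F   F
  3   T   F   F   T   F   T   F   F   T   F   T   F   F   T   F   F   F   F   F
  4   T   F   F   T   F   T   F   F   T   T   T   F   T   T   T   F   F   T   F
  5   T   F   F   T   F   T   T   F   T   T   T   T   T   T   T   T   T   T   F
  6   T   F   F   T   F   T   T   F   T   T   T   T   T   T   T   T   T   T   T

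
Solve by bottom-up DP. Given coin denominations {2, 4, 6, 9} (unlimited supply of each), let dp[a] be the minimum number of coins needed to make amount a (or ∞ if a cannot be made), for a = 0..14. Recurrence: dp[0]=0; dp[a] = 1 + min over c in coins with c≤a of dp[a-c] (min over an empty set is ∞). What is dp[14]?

 a  0  1  2  3  4  5  6  7  8  9 10 11 12 13 14
dp  0  -  1  -  1  -  1  -  2  1  2  2  2  2  3
(- denotes ∞ / unreachable)

3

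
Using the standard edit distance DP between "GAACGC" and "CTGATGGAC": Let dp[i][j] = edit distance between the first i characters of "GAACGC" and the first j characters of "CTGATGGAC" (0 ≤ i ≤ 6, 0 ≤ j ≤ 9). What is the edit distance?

5

   ''  C  T  G  A  T  G  G  A  C
''  0  1  2  3  4  5  6  7  8  9
 G  1  1  2  2  3  4  5  6  7  8
 A  2  2  2  3  2  3  4  5  6  7
 A  3  3  3  3  3  3  4  5  5  6
 C  4  3  4  4  4  4  4  5  6  5
 G  5  4  4  4  5  5  4  4  5  6
 C  6  5  5  5  5  6  5  5  5  5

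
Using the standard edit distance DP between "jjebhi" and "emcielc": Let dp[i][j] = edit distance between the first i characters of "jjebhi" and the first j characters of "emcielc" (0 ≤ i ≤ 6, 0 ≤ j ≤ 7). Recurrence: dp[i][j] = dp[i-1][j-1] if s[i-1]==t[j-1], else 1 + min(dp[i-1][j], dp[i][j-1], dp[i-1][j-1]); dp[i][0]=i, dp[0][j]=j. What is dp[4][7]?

   ''  e  m  c  i  e  l  c
''  0  1  2  3  4  5  6  7
 j  1  1  2  3  4  5  6  7
 j  2  2  2  3  4  5  6  7
 e  3  2  3  3  4  4  5  6
 b  4  3  3  4  4  5  5  6
 h  5  4  4  4  5  5  6  6
 i  6  5  5  5  4  5  6  7

6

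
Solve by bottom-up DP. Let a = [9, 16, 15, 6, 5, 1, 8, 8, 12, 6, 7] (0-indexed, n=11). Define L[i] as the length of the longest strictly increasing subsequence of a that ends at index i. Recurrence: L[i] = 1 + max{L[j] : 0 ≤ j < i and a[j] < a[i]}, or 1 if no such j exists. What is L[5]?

   i    0    1    2    3    4    5    6    7    8    9   10
a[i]    9   16   15    6    5    1    8    8   12    6    7
L[i]    1    2    2    1    1    1    2    2    3    2    3

1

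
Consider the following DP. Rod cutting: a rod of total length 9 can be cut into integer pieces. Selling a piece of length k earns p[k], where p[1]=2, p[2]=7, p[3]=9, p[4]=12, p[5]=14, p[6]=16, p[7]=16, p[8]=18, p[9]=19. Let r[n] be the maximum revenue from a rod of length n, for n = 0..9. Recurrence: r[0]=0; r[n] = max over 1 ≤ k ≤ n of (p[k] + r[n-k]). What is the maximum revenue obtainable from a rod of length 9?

30

   n    0    1    2    3    4    5    6    7    8    9
r[n]    0    2    7    9   14   16   21   23   28   30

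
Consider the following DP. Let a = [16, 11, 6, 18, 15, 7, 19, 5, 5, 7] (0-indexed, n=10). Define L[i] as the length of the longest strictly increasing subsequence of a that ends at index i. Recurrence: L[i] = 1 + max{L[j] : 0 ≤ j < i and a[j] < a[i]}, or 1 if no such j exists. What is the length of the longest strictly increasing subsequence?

3

   i    0    1    2    3    4    5    6    7    8    9
a[i]   16   11    6   18   15    7   19    5    5    7
L[i]    1    1    1    2    2    2    3    1    1    2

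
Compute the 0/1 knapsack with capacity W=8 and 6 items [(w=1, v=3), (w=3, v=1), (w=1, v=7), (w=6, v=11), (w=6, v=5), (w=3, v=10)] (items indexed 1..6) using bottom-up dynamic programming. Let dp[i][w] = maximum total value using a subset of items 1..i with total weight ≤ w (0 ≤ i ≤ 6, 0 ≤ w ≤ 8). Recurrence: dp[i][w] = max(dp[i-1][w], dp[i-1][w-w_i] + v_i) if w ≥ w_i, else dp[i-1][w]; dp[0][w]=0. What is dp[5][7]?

i\w   0   1   2   3   4   5   6   7   8
  0   0   0   0   0   0   0   0   0   0
  1   0   3   3   3   3   3   3   3   3
  2   0   3   3   3   4   4   4   4   4
  3   0   7  10  10  10  11  11  11  11
  4   0   7  10  10  10  11  11  18  21
  5   0   7  10  10  10  11  11  18  21
  6   0   7  10  10  17  20  20  20  21

18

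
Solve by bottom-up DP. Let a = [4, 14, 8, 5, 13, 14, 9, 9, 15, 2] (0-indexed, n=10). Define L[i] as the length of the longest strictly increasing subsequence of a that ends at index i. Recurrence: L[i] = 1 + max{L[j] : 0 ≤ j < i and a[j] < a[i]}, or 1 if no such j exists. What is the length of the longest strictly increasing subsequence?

5

   i    0    1    2    3    4    5    6    7    8    9
a[i]    4   14    8    5   13   14    9    9   15    2
L[i]    1    2    2    2    3    4    3    3    5    1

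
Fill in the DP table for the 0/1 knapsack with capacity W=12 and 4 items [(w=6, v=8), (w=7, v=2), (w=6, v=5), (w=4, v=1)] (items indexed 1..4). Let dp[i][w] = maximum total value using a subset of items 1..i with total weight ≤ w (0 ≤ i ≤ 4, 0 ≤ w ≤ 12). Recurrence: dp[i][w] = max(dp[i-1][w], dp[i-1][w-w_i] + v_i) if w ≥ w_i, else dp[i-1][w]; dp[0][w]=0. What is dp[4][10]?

i\w   0   1   2   3   4   5   6   7   8   9  10  11  12
  0   0   0   0   0   0   0   0   0   0   0   0   0   0
  1   0   0   0   0   0   0   8   8   8   8   8   8   8
  2   0   0   0   0   0   0   8   8   8   8   8   8   8
  3   0   0   0   0   0   0   8   8   8   8   8   8  13
  4   0   0   0   0   1   1   8   8   8   8   9   9  13

9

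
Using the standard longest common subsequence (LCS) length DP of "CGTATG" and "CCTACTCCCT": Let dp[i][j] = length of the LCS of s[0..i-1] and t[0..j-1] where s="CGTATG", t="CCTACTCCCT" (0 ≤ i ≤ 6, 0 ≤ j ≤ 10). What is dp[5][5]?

   ''  C  C  T  A  C  T  C  C  C  T
''  0  0  0  0  0  0  0  0  0  0  0
 C  0  1  1  1  1  1  1  1  1  1  1
 G  0  1  1  1  1  1  1  1  1  1  1
 T  0  1  1  2  2  2  2  2  2  2  2
 A  0  1  1  2  3  3  3  3  3  3  3
 T  0  1  1  2  3  3  4  4  4  4  4
 G  0  1  1  2  3  3  4  4  4  4  4

3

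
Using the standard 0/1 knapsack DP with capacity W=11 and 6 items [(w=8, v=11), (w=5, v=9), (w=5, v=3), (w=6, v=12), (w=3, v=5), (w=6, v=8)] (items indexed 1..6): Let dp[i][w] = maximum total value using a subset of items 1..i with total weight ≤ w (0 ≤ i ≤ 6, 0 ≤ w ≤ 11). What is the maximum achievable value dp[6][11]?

21

i\w   0   1   2   3   4   5   6   7   8   9  10  11
  0   0   0   0   0   0   0   0   0   0   0   0   0
  1   0   0   0   0   0   0   0   0  11  11  11  11
  2   0   0   0   0   0   9   9   9  11  11  11  11
  3   0   0   0   0   0   9   9   9  11  11  12  12
  4   0   0   0   0   0   9  12  12  12  12  12  21
  5   0   0   0   5   5   9  12  12  14  17  17  21
  6   0   0   0   5   5   9  12  12  14  17  17  21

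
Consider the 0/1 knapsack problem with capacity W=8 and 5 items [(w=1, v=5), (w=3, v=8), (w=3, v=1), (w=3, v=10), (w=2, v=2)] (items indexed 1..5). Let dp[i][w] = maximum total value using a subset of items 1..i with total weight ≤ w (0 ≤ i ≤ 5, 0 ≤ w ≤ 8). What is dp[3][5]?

13

i\w   0   1   2   3   4   5   6   7   8
  0   0   0   0   0   0   0   0   0   0
  1   0   5   5   5   5   5   5   5   5
  2   0   5   5   8  13  13  13  13  13
  3   0   5   5   8  13  13  13  14  14
  4   0   5   5  10  15  15  18  23  23
  5   0   5   5  10  15  15  18  23  23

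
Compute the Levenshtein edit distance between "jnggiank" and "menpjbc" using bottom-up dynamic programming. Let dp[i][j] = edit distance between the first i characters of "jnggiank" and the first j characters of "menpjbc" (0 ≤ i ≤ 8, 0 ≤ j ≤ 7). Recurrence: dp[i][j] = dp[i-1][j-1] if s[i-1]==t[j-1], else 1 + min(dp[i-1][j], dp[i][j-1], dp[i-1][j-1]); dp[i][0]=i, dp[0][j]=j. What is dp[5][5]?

5

   ''  m  e  n  p  j  b  c
''  0  1  2  3  4  5  6  7
 j  1  1  2  3  4  4  5  6
 n  2  2  2  2  3  4  5  6
 g  3  3  3  3  3  4  5  6
 g  4  4  4  4  4  4  5  6
 i  5  5  5  5  5  5  5  6
 a  6  6  6  6  6  6  6  6
 n  7  7  7  6  7  7  7  7
 k  8  8  8  7  7  8  8  8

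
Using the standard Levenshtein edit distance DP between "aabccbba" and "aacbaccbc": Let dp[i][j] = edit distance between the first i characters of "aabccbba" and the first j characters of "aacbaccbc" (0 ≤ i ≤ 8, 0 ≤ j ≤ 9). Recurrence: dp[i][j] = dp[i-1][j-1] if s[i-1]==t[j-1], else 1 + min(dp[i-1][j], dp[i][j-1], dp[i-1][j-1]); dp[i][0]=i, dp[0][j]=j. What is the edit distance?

   ''  a  a  c  b  a  c  c  b  c
''  0  1  2  3  4  5  6  7  8  9
 a  1  0  1  2  3  4  5  6  7  8
 a  2  1  0  1  2  3  4  5  6  7
 b  3  2  1  1  1  2  3  4  5  6
 c  4  3  2  1  2  2  2  3  4  5
 c  5  4  3  2  2  3  2  2  3  4
 b  6  5  4  3  2  3  3  3  2  3
 b  7  6  5  4  3  3  4  4  3  3
 a  8  7  6  5  4  3  4  5  4  4

4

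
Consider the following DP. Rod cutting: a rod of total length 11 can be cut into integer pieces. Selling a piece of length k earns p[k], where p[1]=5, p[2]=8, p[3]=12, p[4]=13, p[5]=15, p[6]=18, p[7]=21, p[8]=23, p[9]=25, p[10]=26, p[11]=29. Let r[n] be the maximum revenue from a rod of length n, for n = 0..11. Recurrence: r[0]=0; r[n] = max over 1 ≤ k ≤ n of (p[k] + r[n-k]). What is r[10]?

   n    0    1    2    3    4    5    6    7    8    9   10   11
r[n]    0    5   10   15   20   25   30   35   40   45   50   55

50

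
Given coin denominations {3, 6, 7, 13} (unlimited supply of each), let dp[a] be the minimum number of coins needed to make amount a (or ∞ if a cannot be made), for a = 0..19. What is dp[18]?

 a  0  1  2  3  4  5  6  7  8  9 10 11 12 13 14 15 16 17 18 19
dp  0  -  -  1  -  -  1  1  -  2  2  -  2  1  2  3  2  3  3  2
(- denotes ∞ / unreachable)

3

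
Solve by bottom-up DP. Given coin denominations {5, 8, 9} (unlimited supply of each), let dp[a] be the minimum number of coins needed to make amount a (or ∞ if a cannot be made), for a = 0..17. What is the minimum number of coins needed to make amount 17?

2

 a  0  1  2  3  4  5  6  7  8  9 10 11 12 13 14 15 16 17
dp  0  -  -  -  -  1  -  -  1  1  2  -  -  2  2  3  2  2
(- denotes ∞ / unreachable)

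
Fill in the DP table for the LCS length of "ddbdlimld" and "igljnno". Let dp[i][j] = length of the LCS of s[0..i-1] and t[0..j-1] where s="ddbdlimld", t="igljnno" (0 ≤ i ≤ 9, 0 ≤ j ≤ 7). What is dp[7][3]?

   ''  i  g  l  j  n  n  o
''  0  0  0  0  0  0  0  0
 d  0  0  0  0  0  0  0  0
 d  0  0  0  0  0  0  0  0
 b  0  0  0  0  0  0  0  0
 d  0  0  0  0  0  0  0  0
 l  0  0  0  1  1  1  1  1
 i  0  1  1  1  1  1  1  1
 m  0  1  1  1  1  1  1  1
 l  0  1  1  2  2  2  2  2
 d  0  1  1  2  2  2  2  2

1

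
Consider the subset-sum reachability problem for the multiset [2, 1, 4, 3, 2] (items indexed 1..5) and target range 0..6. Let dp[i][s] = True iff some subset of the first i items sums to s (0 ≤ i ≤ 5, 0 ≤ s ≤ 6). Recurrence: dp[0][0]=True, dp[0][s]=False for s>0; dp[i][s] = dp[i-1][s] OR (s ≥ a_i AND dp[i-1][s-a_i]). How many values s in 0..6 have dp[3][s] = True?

7

i\s   0   1   2   3   4   5   6
  0   T   F   F   F   F   F   F
  1   T   F   T   F   F   F   F
  2   T   T   T   T   F   F   F
  3   T   T   T   T   T   T   T
  4   T   T   T   T   T   T   T
  5   T   T   T   T   T   T   T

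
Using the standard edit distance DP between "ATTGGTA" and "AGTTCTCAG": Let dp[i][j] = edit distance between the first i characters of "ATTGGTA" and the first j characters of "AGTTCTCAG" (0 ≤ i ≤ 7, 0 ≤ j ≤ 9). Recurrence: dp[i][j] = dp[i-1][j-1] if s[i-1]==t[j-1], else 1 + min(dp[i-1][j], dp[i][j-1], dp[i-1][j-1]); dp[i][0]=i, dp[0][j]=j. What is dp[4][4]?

   ''  A  G  T  T  C  T  C  A  G
''  0  1  2  3  4  5  6  7  8  9
 A  1  0  1  2  3  4  5  6  7  8
 T  2  1  1  1  2  3  4  5  6  7
 T  3  2  2  1  1  2  3  4  5  6
 G  4  3  2  2  2  2  3  4  5  5
 G  5  4  3  3  3  3  3  4  5  5
 T  6  5  4  3  3  4  3  4  5  6
 A  7  6  5  4  4  4  4  4  4  5

2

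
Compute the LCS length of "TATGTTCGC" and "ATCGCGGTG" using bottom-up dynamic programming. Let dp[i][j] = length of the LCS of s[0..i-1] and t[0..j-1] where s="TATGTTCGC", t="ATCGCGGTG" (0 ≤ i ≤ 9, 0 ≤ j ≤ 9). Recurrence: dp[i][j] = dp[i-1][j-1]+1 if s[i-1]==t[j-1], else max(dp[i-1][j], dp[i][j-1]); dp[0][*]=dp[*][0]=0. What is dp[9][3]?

3

   ''  A  T  C  G  C  G  G  T  G
''  0  0  0  0  0  0  0  0  0  0
 T  0  0  1  1  1  1  1  1  1  1
 A  0  1  1  1  1  1  1  1  1  1
 T  0  1  2  2  2  2  2  2  2  2
 G  0  1  2  2  3  3  3  3  3  3
 T  0  1  2  2  3  3  3  3  4  4
 T  0  1  2  2  3  3  3  3  4  4
 C  0  1  2  3  3  4  4  4  4  4
 G  0  1  2  3  4  4  5  5  5  5
 C  0  1  2  3  4  5  5  5  5  5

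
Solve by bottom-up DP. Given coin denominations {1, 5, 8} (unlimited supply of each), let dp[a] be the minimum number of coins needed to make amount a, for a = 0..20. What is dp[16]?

 a  0  1  2  3  4  5  6  7  8  9 10 11 12 13 14 15 16 17 18 19 20
dp  0  1  2  3  4  1  2  3  1  2  2  3  4  2  3  3  2  3  3  4  4

2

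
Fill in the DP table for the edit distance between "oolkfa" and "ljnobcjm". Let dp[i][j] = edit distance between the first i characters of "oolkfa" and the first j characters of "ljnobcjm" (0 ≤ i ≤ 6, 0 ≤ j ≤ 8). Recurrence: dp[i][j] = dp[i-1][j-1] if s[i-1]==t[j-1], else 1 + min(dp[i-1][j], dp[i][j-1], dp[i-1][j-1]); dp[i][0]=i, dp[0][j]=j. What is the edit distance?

   ''  l  j  n  o  b  c  j  m
''  0  1  2  3  4  5  6  7  8
 o  1  1  2  3  3  4  5  6  7
 o  2  2  2  3  3  4  5  6  7
 l  3  2  3  3  4  4  5  6  7
 k  4  3  3  4  4  5  5  6  7
 f  5  4  4  4  5  5  6  6  7
 a  6  5  5  5  5  6  6  7  7

7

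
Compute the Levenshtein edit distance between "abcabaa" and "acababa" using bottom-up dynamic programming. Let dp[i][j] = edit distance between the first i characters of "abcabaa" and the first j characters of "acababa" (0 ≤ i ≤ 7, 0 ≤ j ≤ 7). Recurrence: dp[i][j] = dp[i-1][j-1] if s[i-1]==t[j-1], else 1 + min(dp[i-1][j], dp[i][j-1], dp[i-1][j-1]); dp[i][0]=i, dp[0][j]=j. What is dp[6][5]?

1

   ''  a  c  a  b  a  b  a
''  0  1  2  3  4  5  6  7
 a  1  0  1  2  3  4  5  6
 b  2  1  1  2  2  3  4  5
 c  3  2  1  2  3  3  4  5
 a  4  3  2  1  2  3  4  4
 b  5  4  3  2  1  2  3  4
 a  6  5  4  3  2  1  2  3
 a  7  6  5  4  3  2  2  2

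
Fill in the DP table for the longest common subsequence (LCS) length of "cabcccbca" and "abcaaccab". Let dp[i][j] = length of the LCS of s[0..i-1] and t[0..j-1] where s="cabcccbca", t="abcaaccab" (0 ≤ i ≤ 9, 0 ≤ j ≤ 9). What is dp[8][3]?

   ''  a  b  c  a  a  c  c  a  b
''  0  0  0  0  0  0  0  0  0  0
 c  0  0  0  1  1  1  1  1  1  1
 a  0  1  1  1  2  2  2  2  2  2
 b  0  1  2  2  2  2  2  2  2  3
 c  0  1  2  3  3  3  3  3  3  3
 c  0  1  2  3  3  3  4  4  4  4
 c  0  1  2  3  3  3  4  5  5  5
 b  0  1  2  3  3  3  4  5  5  6
 c  0  1  2  3  3  3  4  5  5  6
 a  0  1  2  3  4  4  4  5  6  6

3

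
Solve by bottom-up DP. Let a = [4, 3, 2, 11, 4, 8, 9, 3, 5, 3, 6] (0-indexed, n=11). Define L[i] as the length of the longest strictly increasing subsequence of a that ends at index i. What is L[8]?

3

   i    0    1    2    3    4    5    6    7    8    9   10
a[i]    4    3    2   11    4    8    9    3    5    3    6
L[i]    1    1    1    2    2    3    4    2    3    2    4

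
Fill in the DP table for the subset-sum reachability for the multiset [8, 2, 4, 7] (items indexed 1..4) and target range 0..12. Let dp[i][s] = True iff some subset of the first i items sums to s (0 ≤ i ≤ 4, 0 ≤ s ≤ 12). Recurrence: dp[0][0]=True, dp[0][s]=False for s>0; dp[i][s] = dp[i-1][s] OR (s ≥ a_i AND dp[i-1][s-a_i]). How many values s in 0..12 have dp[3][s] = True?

i\s   0   1   2   3   4   5   6   7   8   9  10  11  12
  0   T   F   F   F   F   F   F   F   F   F   F   F   F
  1   T   F   F   F   F   F   F   F   T   F   F   F   F
  2   T   F   T   F   F   F   F   F   T   F   T   F   F
  3   T   F   T   F   T   F   T   F   T   F   T   F   T
  4   T   F   T   F   T   F   T   T   T   T   T   T   T

7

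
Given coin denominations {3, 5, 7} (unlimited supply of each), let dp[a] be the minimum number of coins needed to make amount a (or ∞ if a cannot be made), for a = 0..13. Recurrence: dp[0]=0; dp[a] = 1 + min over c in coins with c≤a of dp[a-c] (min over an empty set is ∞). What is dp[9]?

3

 a  0  1  2  3  4  5  6  7  8  9 10 11 12 13
dp  0  -  -  1  -  1  2  1  2  3  2  3  2  3
(- denotes ∞ / unreachable)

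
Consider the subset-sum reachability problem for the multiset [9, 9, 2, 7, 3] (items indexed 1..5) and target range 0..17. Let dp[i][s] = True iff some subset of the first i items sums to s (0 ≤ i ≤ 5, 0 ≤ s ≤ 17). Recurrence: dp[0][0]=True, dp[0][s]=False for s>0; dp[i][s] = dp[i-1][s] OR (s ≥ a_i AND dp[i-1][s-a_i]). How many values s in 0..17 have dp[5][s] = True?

11

i\s   0   1   2   3   4   5   6   7   8   9  10  11  12  13  14  15  16  17
  0   T   F   F   F   F   F   F   F   F   F   F   F   F   F   F   F   F   F
  1   T   F   F   F   F   F   F   F   F   T   F   F   F   F   F   F   F   F
  2   T   F   F   F   F   F   F   F   F   T   F   F   F   F   F   F   F   F
  3   T   F   T   F   F   F   F   F   F   T   F   T   F   F   F   F   F   F
  4   T   F   T   F   F   F   F   T   F   T   F   T   F   F   F   F   T   F
  5   T   F   T   T   F   T   F   T   F   T   T   T   T   F   T   F   T   F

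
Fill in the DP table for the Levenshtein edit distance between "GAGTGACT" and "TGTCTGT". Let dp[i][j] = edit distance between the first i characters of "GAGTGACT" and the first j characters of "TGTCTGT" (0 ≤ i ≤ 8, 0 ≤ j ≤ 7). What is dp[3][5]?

   ''  T  G  T  C  T  G  T
''  0  1  2  3  4  5  6  7
 G  1  1  1  2  3  4  5  6
 A  2  2  2  2  3  4  5  6
 G  3  3  2  3  3  4  4  5
 T  4  3  3  2  3  3  4  4
 G  5  4  3  3  3  4  3  4
 A  6  5  4  4  4  4  4  4
 C  7  6  5  5  4  5  5  5
 T  8  7  6  5  5  4  5  5

4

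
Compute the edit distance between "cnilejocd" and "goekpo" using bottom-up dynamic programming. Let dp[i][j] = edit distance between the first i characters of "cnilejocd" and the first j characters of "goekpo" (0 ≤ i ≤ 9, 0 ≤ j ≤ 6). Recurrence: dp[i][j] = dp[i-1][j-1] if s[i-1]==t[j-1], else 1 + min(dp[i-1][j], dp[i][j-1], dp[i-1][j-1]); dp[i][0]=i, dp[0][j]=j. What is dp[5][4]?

5

   ''  g  o  e  k  p  o
''  0  1  2  3  4  5  6
 c  1  1  2  3  4  5  6
 n  2  2  2  3  4  5  6
 i  3  3  3  3  4  5  6
 l  4  4  4  4  4  5  6
 e  5  5  5  4  5  5  6
 j  6  6  6  5  5  6  6
 o  7  7  6  6  6  6  6
 c  8  8  7  7  7  7  7
 d  9  9  8  8  8  8  8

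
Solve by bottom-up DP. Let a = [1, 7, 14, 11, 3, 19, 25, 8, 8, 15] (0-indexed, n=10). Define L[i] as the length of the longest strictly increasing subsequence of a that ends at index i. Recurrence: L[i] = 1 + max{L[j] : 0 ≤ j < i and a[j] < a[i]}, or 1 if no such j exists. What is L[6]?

5

   i    0    1    2    3    4    5    6    7    8    9
a[i]    1    7   14   11    3   19   25    8    8   15
L[i]    1    2    3    3    2    4    5    3    3    4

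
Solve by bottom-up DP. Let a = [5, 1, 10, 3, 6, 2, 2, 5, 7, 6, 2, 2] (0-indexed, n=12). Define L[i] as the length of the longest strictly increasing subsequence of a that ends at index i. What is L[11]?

   i    0    1    2    3    4    5    6    7    8    9   10   11
a[i]    5    1   10    3    6    2    2    5    7    6    2    2
L[i]    1    1    2    2    3    2    2    3    4    4    2    2

2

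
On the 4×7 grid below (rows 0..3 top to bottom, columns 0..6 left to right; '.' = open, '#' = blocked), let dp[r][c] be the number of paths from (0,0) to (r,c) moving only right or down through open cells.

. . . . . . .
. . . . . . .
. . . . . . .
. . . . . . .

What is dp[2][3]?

10

r\c   0   1   2   3   4   5   6
  0   1   1   1   1   1   1   1
  1   1   2   3   4   5   6   7
  2   1   3   6  10  15  21  28
  3   1   4  10  20  35  56  84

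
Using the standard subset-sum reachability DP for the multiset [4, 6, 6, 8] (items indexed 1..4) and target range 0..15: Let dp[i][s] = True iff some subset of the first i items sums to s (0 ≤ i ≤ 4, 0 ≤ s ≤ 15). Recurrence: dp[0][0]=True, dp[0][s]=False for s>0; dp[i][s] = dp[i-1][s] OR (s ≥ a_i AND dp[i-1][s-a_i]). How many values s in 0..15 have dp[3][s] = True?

5

i\s   0   1   2   3   4   5   6   7   8   9  10  11  12  13  14  15
  0   T   F   F   F   F   F   F   F   F   F   F   F   F   F   F   F
  1   T   F   F   F   T   F   F   F   F   F   F   F   F   F   F   F
  2   T   F   F   F   T   F   T   F   F   F   T   F   F   F   F   F
  3   T   F   F   F   T   F   T   F   F   F   T   F   T   F   F   F
  4   T   F   F   F   T   F   T   F   T   F   T   F   T   F   T   F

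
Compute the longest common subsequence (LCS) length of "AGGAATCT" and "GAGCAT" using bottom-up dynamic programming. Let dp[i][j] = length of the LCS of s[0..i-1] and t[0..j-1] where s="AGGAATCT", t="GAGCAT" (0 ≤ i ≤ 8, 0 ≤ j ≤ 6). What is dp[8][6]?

   ''  G  A  G  C  A  T
''  0  0  0  0  0  0  0
 A  0  0  1  1  1  1  1
 G  0  1  1  2  2  2  2
 G  0  1  1  2  2  2  2
 A  0  1  2  2  2  3  3
 A  0  1  2  2  2  3  3
 T  0  1  2  2  2  3  4
 C  0  1  2  2  3  3  4
 T  0  1  2  2  3  3  4

4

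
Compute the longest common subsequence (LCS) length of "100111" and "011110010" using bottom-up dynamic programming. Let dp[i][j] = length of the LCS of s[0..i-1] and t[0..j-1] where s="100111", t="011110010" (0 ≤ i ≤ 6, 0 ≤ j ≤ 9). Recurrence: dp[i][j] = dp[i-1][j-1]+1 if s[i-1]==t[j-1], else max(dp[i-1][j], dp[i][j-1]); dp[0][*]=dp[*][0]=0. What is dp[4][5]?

2

   ''  0  1  1  1  1  0  0  1  0
''  0  0  0  0  0  0  0  0  0  0
 1  0  0  1  1  1  1  1  1  1  1
 0  0  1  1  1  1  1  2  2  2  2
 0  0  1  1  1  1  1  2  3  3  3
 1  0  1  2  2  2  2  2  3  4  4
 1  0  1  2  3  3  3  3  3  4  4
 1  0  1  2  3  4  4  4  4  4  4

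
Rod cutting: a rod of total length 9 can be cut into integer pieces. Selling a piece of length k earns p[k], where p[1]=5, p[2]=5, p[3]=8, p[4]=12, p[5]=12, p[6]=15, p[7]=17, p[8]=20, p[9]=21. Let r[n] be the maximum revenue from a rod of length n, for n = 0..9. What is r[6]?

30

   n    0    1    2    3    4    5    6    7    8    9
r[n]    0    5   10   15   20   25   30   35   40   45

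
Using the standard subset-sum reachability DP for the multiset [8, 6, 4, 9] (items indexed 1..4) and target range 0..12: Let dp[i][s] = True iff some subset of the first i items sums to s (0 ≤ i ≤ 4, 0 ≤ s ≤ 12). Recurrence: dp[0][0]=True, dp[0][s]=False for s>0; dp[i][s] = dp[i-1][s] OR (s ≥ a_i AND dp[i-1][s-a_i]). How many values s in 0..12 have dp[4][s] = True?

7

i\s   0   1   2   3   4   5   6   7   8   9  10  11  12
  0   T   F   F   F   F   F   F   F   F   F   F   F   F
  1   T   F   F   F   F   F   F   F   T   F   F   F   F
  2   T   F   F   F   F   F   T   F   T   F   F   F   F
  3   T   F   F   F   T   F   T   F   T   F   T   F   T
  4   T   F   F   F   T   F   T   F   T   T   T   F   T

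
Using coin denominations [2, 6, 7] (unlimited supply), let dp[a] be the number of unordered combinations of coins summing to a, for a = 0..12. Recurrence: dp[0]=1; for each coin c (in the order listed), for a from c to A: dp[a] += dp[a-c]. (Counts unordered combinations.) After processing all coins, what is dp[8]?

2

after  coin     0     1     2     3     4     5     6     7     8     9    10    11    12
          2     1     0     1     0     1     0     1     0     1     0     1     0     1
          6     1     0     1     0     1     0     2     0     2     0     2     0     3
          7     1     0     1     0     1     0     2     1     2     1     2     1     3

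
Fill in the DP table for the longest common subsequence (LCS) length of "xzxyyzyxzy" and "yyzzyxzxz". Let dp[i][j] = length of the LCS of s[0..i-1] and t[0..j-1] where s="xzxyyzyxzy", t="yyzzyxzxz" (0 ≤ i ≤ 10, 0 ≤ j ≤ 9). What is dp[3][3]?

   ''  y  y  z  z  y  x  z  x  z
''  0  0  0  0  0  0  0  0  0  0
 x  0  0  0  0  0  0  1  1  1  1
 z  0  0  0  1  1  1  1  2  2  2
 x  0  0  0  1  1  1  2  2  3  3
 y  0  1  1  1  1  2  2  2  3  3
 y  0  1  2  2  2  2  2  2  3  3
 z  0  1  2  3  3  3  3  3  3  4
 y  0  1  2  3  3  4  4  4  4  4
 x  0  1  2  3  3  4  5  5  5  5
 z  0  1  2  3  4  4  5  6  6  6
 y  0  1  2  3  4  5  5  6  6  6

1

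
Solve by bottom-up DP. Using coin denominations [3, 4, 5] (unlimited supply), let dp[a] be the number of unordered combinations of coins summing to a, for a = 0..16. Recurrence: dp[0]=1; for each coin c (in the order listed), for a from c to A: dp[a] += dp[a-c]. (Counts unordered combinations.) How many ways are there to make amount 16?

after  coin     0     1     2     3     4     5     6     7     8     9    10    11    12    13    14    15    16
          3     1     0     0     1     0     0     1     0     0     1     0     0     1     0     0     1     0
          4     1     0     0     1     1     0     1     1     1     1     1     1     2     1     1     2     2
          5     1     0     0     1     1     1     1     1     2     2     2     2     3     3     3     4     4

4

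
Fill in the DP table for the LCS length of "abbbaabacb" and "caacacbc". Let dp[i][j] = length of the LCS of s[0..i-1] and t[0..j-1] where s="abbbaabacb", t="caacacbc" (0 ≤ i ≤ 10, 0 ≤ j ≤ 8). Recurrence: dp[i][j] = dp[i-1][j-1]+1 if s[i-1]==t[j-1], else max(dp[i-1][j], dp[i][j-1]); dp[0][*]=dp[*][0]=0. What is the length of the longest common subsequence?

   ''  c  a  a  c  a  c  b  c
''  0  0  0  0  0  0  0  0  0
 a  0  0  1  1  1  1  1  1  1
 b  0  0  1  1  1  1  1  2  2
 b  0  0  1  1  1  1  1  2  2
 b  0  0  1  1  1  1  1  2  2
 a  0  0  1  2  2  2  2  2  2
 a  0  0  1  2  2  3  3  3  3
 b  0  0  1  2  2  3  3  4  4
 a  0  0  1  2  2  3  3  4  4
 c  0  1  1  2  3  3  4  4  5
 b  0  1  1  2  3  3  4  5  5

5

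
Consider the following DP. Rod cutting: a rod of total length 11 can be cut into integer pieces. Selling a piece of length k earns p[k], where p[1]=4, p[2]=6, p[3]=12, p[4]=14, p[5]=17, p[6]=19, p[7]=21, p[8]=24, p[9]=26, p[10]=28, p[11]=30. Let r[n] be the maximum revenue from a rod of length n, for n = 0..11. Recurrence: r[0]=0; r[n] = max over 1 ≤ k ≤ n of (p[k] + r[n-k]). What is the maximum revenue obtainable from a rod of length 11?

44

   n    0    1    2    3    4    5    6    7    8    9   10   11
r[n]    0    4    8   12   16   20   24   28   32   36   40   44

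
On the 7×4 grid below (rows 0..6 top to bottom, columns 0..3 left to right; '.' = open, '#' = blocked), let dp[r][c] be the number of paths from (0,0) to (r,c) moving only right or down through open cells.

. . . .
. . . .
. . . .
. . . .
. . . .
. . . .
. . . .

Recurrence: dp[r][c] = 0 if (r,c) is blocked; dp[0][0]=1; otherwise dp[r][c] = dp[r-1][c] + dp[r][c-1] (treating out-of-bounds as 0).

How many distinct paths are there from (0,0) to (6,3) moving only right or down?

r\c   0   1   2   3
  0   1   1   1   1
  1   1   2   3   4
  2   1   3   6  10
  3   1   4  10  20
  4   1   5  15  35
  5   1   6  21  56
  6   1   7  28  84

84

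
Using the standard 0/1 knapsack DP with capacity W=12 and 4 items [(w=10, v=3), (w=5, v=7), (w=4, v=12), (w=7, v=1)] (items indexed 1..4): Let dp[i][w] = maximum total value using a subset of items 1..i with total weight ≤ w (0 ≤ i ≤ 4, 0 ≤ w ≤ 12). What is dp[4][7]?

12

i\w   0   1   2   3   4   5   6   7   8   9  10  11  12
  0   0   0   0   0   0   0   0   0   0   0   0   0   0
  1   0   0   0   0   0   0   0   0   0   0   3   3   3
  2   0   0   0   0   0   7   7   7   7   7   7   7   7
  3   0   0   0   0  12  12  12  12  12  19  19  19  19
  4   0   0   0   0  12  12  12  12  12  19  19  19  19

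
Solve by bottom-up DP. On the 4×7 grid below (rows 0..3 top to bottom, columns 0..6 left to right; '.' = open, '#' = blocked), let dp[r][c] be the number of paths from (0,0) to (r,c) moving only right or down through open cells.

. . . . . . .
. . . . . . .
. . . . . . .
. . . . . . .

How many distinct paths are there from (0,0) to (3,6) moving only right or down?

84

r\c   0   1   2   3   4   5   6
  0   1   1   1   1   1   1   1
  1   1   2   3   4   5   6   7
  2   1   3   6  10  15  21  28
  3   1   4  10  20  35  56  84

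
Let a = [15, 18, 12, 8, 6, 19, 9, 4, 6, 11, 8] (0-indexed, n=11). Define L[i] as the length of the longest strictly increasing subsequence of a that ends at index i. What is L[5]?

3

   i    0    1    2    3    4    5    6    7    8    9   10
a[i]   15   18   12    8    6   19    9    4    6   11    8
L[i]    1    2    1    1    1    3    2    1    2    3    3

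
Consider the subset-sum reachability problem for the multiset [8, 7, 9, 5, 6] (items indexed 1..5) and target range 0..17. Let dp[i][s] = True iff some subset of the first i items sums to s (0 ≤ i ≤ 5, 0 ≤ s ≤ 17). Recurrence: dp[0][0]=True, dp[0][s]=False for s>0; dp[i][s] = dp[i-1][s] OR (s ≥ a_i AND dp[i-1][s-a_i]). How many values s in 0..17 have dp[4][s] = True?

11

i\s   0   1   2   3   4   5   6   7   8   9  10  11  12  13  14  15  16  17
  0   T   F   F   F   F   F   F   F   F   F   F   F   F   F   F   F   F   F
  1   T   F   F   F   F   F   F   F   T   F   F   F   F   F   F   F   F   F
  2   T   F   F   F   F   F   F   T   T   F   F   F   F   F   F   T   F   F
  3   T   F   F   F   F   F   F   T   T   T   F   F   F   F   F   T   T   T
  4   T   F   F   F   F   T   F   T   T   T   F   F   T   T   T   T   T   T
  5   T   F   F   F   F   T   T   T   T   T   F   T   T   T   T   T   T   T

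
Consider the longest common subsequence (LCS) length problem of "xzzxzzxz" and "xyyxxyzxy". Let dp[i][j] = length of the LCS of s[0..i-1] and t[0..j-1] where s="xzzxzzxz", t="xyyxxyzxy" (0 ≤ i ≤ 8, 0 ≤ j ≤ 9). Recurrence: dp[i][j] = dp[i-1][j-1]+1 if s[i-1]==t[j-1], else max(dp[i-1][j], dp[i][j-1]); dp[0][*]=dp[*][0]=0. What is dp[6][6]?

   ''  x  y  y  x  x  y  z  x  y
''  0  0  0  0  0  0  0  0  0  0
 x  0  1  1  1  1  1  1  1  1  1
 z  0  1  1  1  1  1  1  2  2  2
 z  0  1  1  1  1  1  1  2  2  2
 x  0  1  1  1  2  2  2  2  3  3
 z  0  1  1  1  2  2  2  3  3  3
 z  0  1  1  1  2  2  2  3  3  3
 x  0  1  1  1  2  3  3  3  4  4
 z  0  1  1  1  2  3  3  4  4  4

2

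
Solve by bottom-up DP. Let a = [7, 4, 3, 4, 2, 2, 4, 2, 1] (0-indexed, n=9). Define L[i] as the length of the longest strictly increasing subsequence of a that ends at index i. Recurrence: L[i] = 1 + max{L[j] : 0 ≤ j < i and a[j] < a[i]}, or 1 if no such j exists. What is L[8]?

   i    0    1    2    3    4    5    6    7    8
a[i]    7    4    3    4    2    2    4    2    1
L[i]    1    1    1    2    1    1    2    1    1

1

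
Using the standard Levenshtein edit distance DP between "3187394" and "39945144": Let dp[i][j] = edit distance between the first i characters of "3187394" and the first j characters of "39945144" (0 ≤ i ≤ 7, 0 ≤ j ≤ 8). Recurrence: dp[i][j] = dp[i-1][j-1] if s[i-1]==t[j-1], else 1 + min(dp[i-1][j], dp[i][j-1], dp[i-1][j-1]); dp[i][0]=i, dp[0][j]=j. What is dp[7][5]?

   ''  3  9  9  4  5  1  4  4
''  0  1  2  3  4  5  6  7  8
 3  1  0  1  2  3  4  5  6  7
 1  2  1  1  2  3  4  4  5  6
 8  3  2  2  2  3  4  5  5  6
 7  4  3  3  3  3  4  5  6  6
 3  5  4  4  4  4  4  5  6  7
 9  6  5  4  4  5  5  5  6  7
 4  7  6  5  5  4  5  6  5  6

5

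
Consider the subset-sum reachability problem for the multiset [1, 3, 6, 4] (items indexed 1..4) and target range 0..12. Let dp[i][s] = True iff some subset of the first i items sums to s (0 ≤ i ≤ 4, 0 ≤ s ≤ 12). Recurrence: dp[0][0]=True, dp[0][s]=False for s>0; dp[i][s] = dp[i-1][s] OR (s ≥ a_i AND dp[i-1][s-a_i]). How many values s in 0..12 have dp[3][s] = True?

i\s   0   1   2   3   4   5   6   7   8   9  10  11  12
  0   T   F   F   F   F   F   F   F   F   F   F   F   F
  1   T   T   F   F   F   F   F   F   F   F   F   F   F
  2   T   T   F   T   T   F   F   F   F   F   F   F   F
  3   T   T   F   T   T   F   T   T   F   T   T   F   F
  4   T   T   F   T   T   T   T   T   T   T   T   T   F

8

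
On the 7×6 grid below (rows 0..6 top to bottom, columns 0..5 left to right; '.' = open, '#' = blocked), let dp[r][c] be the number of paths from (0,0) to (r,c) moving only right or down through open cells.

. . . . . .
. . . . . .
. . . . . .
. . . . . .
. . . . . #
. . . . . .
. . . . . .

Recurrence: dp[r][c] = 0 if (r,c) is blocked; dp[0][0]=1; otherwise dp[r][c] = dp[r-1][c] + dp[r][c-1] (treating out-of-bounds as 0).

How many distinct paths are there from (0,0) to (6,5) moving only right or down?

336

r\c   0   1   2   3   4   5
  0   1   1   1   1   1   1
  1   1   2   3   4   5   6
  2   1   3   6  10  15  21
  3   1   4  10  20  35  56
  4   1   5  15  35  70   0
  5   1   6  21  56 126 126
  6   1   7  28  84 210 336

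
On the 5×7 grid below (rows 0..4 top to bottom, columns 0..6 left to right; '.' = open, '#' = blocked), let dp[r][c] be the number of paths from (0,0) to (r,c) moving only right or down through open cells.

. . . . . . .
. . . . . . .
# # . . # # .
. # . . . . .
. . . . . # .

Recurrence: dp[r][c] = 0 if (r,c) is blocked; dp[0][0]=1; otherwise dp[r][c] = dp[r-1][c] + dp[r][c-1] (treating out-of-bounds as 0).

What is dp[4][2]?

3

r\c   0   1   2   3   4   5   6
  0   1   1   1   1   1   1   1
  1   1   2   3   4   5   6   7
  2   0   0   3   7   0   0   7
  3   0   0   3  10  10  10  17
  4   0   0   3  13  23   0  17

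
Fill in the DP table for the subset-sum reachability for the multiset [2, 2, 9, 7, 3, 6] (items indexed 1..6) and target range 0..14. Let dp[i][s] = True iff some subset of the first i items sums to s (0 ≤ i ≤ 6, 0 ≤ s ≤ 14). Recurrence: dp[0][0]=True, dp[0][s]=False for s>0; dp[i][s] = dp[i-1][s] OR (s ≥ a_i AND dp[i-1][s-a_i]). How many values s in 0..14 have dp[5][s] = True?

i\s   0   1   2   3   4   5   6   7   8   9  10  11  12  13  14
  0   T   F   F   F   F   F   F   F   F   F   F   F   F   F   F
  1   T   F   T   F   F   F   F   F   F   F   F   F   F   F   F
  2   T   F   T   F   T   F   F   F   F   F   F   F   F   F   F
  3   T   F   T   F   T   F   F   F   F   T   F   T   F   T   F
  4   T   F   T   F   T   F   F   T   F   T   F   T   F   T   F
  5   T   F   T   T   T   T   F   T   F   T   T   T   T   T   T
  6   T   F   T   T   T   T   T   T   T   T   T   T   T   T   T

12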